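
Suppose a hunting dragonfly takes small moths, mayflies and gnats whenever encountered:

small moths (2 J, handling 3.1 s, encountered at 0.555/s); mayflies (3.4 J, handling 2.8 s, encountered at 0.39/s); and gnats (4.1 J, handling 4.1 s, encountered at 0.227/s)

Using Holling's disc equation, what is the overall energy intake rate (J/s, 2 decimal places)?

Energy encountered per unit search time: 0.555×2 + 0.39×3.4 + 0.227×4.1 = 3.367 J/s.
Handling time per unit search time: 0.555×3.1 + 0.39×2.8 + 0.227×4.1 = 3.743.
Rate = 3.367/(1 + 3.743) = 0.7098 J/s.

0.71 J/s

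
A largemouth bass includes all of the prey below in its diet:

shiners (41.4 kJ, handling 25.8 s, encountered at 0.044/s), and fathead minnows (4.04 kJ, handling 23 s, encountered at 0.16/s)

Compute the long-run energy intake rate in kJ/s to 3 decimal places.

R = Σλ_iE_i / (1 + Σλ_ih_i)
Numerator: 0.044×41.4 + 0.16×4.04 = 2.468
Denominator: 1 + 0.044×25.8 + 0.16×23 = 5.815
R = 2.468/5.815 = 0.4244 kJ/s

0.424 kJ/s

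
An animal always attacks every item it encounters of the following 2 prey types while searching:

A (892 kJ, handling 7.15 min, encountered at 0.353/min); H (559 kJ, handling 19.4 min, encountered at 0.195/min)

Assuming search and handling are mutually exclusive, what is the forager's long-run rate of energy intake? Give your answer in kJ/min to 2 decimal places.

R = Σλ_iE_i / (1 + Σλ_ih_i)
Numerator: 0.353×892 + 0.195×559 = 423.9
Denominator: 1 + 0.353×7.15 + 0.195×19.4 = 7.307
R = 423.9/7.307 = 58.01 kJ/min

58.01 kJ/min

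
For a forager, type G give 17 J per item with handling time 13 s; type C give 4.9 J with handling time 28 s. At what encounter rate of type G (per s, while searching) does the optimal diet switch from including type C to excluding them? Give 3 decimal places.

At the threshold, the rate on type G alone equals the profitability of type C: λ·17/(1 + λ·13) = 4.9/28 = 0.175.
Rearranging, λ(17 − 0.175×13) = 0.175, so λ = 0.175/14.72 = 0.01188 per s.

0.012 per s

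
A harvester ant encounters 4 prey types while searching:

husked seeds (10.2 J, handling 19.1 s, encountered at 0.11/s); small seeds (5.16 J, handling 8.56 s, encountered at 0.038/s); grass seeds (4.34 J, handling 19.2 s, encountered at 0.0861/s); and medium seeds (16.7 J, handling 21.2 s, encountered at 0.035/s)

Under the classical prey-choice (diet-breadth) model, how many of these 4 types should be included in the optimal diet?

3

E/h in descending order: medium seeds 0.788, small seeds 0.603, husked seeds 0.534, grass seeds 0.226 J/s. The optimal diet is the largest prefix of this list for which every included type satisfies E_i/h_i > R on the types above it.
Rate on top 1: 0.3355. small seeds: 0.603 > 0.3355 → include.
Rate on top 2: 0.3776. husked seeds: 0.534 > 0.3776 → include.
Rate on top 3: 0.4564. grass seeds: 0.226 < 0.4564 → exclude; stop.
Optimal diet: medium seeds, small seeds, husked seeds — 3 of 4 types.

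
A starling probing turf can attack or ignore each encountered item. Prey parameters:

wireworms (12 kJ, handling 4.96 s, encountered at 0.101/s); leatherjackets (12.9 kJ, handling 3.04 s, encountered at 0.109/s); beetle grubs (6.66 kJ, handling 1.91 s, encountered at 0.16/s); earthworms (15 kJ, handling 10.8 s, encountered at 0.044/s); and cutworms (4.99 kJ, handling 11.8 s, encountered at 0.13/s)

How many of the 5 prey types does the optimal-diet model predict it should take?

3

E/h in descending order: leatherjackets 4.24, beetle grubs 3.49, wireworms 2.42, earthworms 1.39, cutworms 0.423 kJ/s. The optimal diet is the largest prefix of this list for which every included type satisfies E_i/h_i > R on the types above it.
Rate on top 1: 1.056. beetle grubs: 3.49 > 1.056 → include.
Rate on top 2: 1.51. wireworms: 2.42 > 1.51 → include.
Rate on top 3: 1.723. earthworms: 1.39 < 1.723 → exclude; stop.
Optimal diet: leatherjackets, beetle grubs, wireworms — 3 of 5 types.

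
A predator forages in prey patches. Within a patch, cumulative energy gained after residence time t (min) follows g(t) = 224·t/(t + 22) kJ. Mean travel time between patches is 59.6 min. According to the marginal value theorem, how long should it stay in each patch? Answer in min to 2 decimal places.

Optimal t* satisfies g'(t*) = g(t*)/(T + t*).
g'(t) = 224·22/(t + 22)². Setting 224·22/(t+22)² = 224t/[(t+22)(59.6+t)] gives 22(59.6+t) = t(t+22), so t² = 22×59.6 = 1311.
t* = √1311 = 36.21 min.

36.21 min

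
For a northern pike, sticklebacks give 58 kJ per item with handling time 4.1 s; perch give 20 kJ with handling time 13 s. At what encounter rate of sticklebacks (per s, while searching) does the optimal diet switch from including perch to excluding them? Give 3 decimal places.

0.030 per s

At the threshold, the rate on sticklebacks alone equals the profitability of perch: λ·58/(1 + λ·4.1) = 20/13 = 1.538.
Rearranging, λ(58 − 1.538×4.1) = 1.538, so λ = 1.538/51.69 = 0.02976 per s.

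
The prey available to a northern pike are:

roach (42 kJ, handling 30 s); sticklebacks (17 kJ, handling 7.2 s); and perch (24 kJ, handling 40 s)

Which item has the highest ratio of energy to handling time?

In descending order of E/h:
sticklebacks: 17/7.2 = 2.36 kJ/s
roach: 42/30 = 1.4 kJ/s
perch: 24/40 = 0.6 kJ/s

sticklebacks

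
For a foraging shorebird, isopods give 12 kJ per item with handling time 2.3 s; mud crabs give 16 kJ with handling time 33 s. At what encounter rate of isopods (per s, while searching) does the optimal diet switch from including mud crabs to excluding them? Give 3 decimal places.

0.045 per s

Drop mud crabs once their profitability E₂/h₂ falls below the rate achievable on isopods alone: E₂/h₂ = λE₁/(1 + λh₁).
Solve for λ: λE₁h₂ = E₂(1 + λh₁) → λ(E₁h₂ − E₂h₁) = E₂ → λ = E₂/(E₁h₂ − E₂h₁).
λ = 16/(12×33 − 16×2.3) = 16/359.2 = 0.04454 per s.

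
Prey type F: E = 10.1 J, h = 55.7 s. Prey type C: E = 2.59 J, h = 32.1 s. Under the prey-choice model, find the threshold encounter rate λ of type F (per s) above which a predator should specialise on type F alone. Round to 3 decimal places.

The zero-one rule: include type C iff E₂/h₂ > λE₁/(1+λh₁). Equality gives the switch point.
λE₁h₂ = E₂ + λE₂h₁ ⇒ λ = E₂/(E₁h₂ − E₂h₁) = 2.59/(324.2 − 144.3) = 0.01439 per s.

0.014 per s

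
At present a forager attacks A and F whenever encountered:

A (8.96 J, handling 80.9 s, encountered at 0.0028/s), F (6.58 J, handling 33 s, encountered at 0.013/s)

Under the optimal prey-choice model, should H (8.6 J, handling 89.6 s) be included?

Intake rate on the current diet: R = (0.0028×8.96 + 0.013×6.58) / (1 + 0.0028×80.9 + 0.013×33) = 0.1106/1.656 = 0.06682 J/s.
H: E/h = 8.6/89.6 = 0.09598 J/s.
0.09598 > 0.06682, so adding H raises the average — include it.

Yes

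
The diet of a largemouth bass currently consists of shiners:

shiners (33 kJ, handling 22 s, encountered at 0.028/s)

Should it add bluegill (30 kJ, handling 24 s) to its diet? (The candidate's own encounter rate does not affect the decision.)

Yes

On shiners alone, R = ΣλE/(1+Σλh) = 0.924/1.616 = 0.5718 kJ/s.
Profitability of bluegill: 30/24 = 1.25 kJ/s.
1.25 > 0.5718, so adding bluegill raises the average — include it.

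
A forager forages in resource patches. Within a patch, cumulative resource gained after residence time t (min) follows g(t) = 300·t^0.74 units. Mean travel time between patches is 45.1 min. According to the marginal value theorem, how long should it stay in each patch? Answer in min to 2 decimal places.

Optimal t* satisfies g'(t*) = g(t*)/(T + t*).
g'(t) = 0.74·300·t^-0.26. Setting 0.74·300·t^-0.26 = 300·t^0.74/(45.1+t) gives 0.74(45.1+t) = t, so 0.26·t = 0.74×45.1.
t* = 0.74×45.1/0.26 = 128.4 min.

128.36 min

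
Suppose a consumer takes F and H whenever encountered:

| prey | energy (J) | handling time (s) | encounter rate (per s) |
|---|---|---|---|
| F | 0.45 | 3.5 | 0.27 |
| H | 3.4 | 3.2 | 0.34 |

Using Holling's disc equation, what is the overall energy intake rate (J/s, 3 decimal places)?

0.421 J/s

R = Σλ_iE_i / (1 + Σλ_ih_i)
Numerator: 0.27×0.45 + 0.34×3.4 = 1.278
Denominator: 1 + 0.27×3.5 + 0.34×3.2 = 3.033
R = 1.278/3.033 = 0.4212 J/s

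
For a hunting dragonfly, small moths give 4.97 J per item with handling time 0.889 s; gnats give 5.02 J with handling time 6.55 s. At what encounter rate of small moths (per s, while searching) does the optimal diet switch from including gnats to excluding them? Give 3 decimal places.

0.179 per s

The zero-one rule: include gnats iff E₂/h₂ > λE₁/(1+λh₁). Equality gives the switch point.
λE₁h₂ = E₂ + λE₂h₁ ⇒ λ = E₂/(E₁h₂ − E₂h₁) = 5.02/(32.55 − 4.463) = 0.1787 per s.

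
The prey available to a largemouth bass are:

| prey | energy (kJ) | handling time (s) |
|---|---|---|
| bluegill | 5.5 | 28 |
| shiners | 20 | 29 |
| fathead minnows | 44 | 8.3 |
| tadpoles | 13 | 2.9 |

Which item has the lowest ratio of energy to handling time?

In descending order of E/h:
fathead minnows: 44/8.3 = 5.3 kJ/s
tadpoles: 13/2.9 = 4.48 kJ/s
shiners: 20/29 = 0.69 kJ/s
bluegill: 5.5/28 = 0.196 kJ/s

bluegill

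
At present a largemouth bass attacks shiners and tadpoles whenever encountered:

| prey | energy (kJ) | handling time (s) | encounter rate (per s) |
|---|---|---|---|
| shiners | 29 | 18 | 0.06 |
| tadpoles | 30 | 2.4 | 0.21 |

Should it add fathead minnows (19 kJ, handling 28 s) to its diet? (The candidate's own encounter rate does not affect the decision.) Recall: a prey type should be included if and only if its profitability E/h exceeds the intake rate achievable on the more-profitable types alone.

No

On shiners and tadpoles alone, R = ΣλE/(1+Σλh) = 8.04/2.584 = 3.111 kJ/s.
Profitability of fathead minnows: 19/28 = 0.6786 kJ/s.
0.6786 < 3.111, so adding fathead minnows would lower the average — exclude it.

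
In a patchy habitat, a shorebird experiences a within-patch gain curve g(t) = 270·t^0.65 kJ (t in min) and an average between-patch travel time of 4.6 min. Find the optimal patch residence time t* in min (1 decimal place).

By the marginal value theorem, leave when the instantaneous gain rate g'(t) equals the habitat-wide average g(t)/(T + t).
g'(t) = 0.65·270·t^-0.35. Setting 0.65·270·t^-0.35 = 270·t^0.65/(4.6+t) gives 0.65(4.6+t) = t, so 0.35·t = 0.65×4.6.
t* = 0.65×4.6/0.35 = 8.543 min.

8.5 min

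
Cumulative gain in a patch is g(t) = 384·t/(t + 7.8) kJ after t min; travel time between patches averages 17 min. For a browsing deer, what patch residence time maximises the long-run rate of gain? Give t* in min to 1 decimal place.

By the marginal value theorem, leave when the instantaneous gain rate g'(t) equals the habitat-wide average g(t)/(T + t).
g'(t) = 384·7.8/(t + 7.8)². Setting 384·7.8/(t+7.8)² = 384t/[(t+7.8)(17+t)] gives 7.8(17+t) = t(t+7.8), so t² = 7.8×17 = 132.6.
t* = √132.6 = 11.52 min.

11.5 min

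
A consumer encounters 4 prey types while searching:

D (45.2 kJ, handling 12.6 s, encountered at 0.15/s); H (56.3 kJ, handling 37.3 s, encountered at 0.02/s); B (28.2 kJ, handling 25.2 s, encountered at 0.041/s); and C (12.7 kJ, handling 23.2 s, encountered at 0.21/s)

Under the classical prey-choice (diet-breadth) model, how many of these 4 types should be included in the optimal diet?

Rank by E/h (kJ/s): D 3.59, H 1.51, B 1.12, C 0.547. Include each in turn until the next type's E/h falls below the running intake rate.
Rate on top 1: 2.346. H: 1.51 < 2.346 → exclude; stop.
Optimal diet: D — 1 of 4 types.

1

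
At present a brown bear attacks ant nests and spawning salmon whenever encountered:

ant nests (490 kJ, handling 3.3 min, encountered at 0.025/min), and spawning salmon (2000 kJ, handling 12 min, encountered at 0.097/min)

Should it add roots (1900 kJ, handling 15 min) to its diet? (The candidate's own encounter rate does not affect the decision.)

Yes

Intake rate on the current diet: R = (0.025×490 + 0.097×2000) / (1 + 0.025×3.3 + 0.097×12) = 206.2/2.247 = 91.81 kJ/min.
roots: E/h = 1900/15 = 126.7 kJ/min.
Since 126.7 > R, including roots increases the long-run rate.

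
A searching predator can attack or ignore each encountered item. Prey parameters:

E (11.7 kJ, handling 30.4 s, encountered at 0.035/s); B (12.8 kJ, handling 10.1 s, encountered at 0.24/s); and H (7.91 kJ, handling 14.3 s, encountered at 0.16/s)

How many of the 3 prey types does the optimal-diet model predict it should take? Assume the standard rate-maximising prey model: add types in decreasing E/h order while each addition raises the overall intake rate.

E/h in descending order: B 1.27, H 0.553, E 0.385 kJ/s. The optimal diet is the largest prefix of this list for which every included type satisfies E_i/h_i > R on the types above it.
Rate on top 1: 0.8972. H: 0.553 < 0.8972 → exclude; stop.
Optimal diet: B — 1 of 3 types.

1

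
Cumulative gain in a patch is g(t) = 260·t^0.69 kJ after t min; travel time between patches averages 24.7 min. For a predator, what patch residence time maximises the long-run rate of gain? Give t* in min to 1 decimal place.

55.0 min

By the marginal value theorem, leave when the instantaneous gain rate g'(t) equals the habitat-wide average g(t)/(T + t).
g'(t) = 0.69·260·t^-0.31. Setting 0.69·260·t^-0.31 = 260·t^0.69/(24.7+t) gives 0.69(24.7+t) = t, so 0.31·t = 0.69×24.7.
t* = 0.69×24.7/0.31 = 54.98 min.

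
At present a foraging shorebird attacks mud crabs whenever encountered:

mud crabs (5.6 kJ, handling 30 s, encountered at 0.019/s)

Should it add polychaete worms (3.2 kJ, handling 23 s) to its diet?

Yes

Intake rate on the current diet: R = (0.019×5.6) / (1 + 0.019×30) = 0.1064/1.57 = 0.06777 kJ/s.
Profitability of polychaete worms: 3.2/23 = 0.1391 kJ/s.
0.1391 > 0.06777, so adding polychaete worms raises the average — include it.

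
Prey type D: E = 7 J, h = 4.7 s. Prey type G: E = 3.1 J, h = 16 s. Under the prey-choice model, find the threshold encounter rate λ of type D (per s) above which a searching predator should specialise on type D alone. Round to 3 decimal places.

0.032 per s

At the threshold, the rate on type D alone equals the profitability of type G: λ·7/(1 + λ·4.7) = 3.1/16 = 0.1938.
Rearranging, λ(7 − 0.1938×4.7) = 0.1938, so λ = 0.1938/6.089 = 0.03182 per s.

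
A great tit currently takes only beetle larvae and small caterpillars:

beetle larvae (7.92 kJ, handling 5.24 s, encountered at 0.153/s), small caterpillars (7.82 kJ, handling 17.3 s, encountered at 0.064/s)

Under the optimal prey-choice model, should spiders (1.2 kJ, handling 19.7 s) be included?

No

Intake rate on the current diet: R = (0.153×7.92 + 0.064×7.82) / (1 + 0.153×5.24 + 0.064×17.3) = 1.712/2.909 = 0.5886 kJ/s.
spiders: E/h = 1.2/19.7 = 0.06091 kJ/s.
0.06091 < 0.5886, so adding spiders would lower the average — exclude it.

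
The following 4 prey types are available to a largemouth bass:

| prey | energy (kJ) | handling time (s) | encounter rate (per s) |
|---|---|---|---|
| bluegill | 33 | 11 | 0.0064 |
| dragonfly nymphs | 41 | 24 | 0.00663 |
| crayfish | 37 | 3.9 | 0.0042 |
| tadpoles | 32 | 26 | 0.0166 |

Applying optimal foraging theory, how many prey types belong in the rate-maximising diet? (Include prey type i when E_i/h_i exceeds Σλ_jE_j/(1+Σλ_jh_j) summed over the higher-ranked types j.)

Rank by E/h (kJ/s): crayfish 9.49, bluegill 3, dragonfly nymphs 1.71, tadpoles 1.23. Include each in turn until the next type's E/h falls below the running intake rate.
Rate on top 1: 0.1529. bluegill: 3 > 0.1529 → include.
Rate on top 2: 0.3373. dragonfly nymphs: 1.71 > 0.3373 → include.
Rate on top 3: 0.5124. tadpoles: 1.23 > 0.5124 → include.
Optimal diet: crayfish, bluegill, dragonfly nymphs, tadpoles — 4 of 4 types.

4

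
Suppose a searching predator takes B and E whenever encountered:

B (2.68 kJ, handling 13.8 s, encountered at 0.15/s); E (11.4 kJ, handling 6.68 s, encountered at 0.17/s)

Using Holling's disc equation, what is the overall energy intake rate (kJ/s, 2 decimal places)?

0.56 kJ/s

Energy encountered per unit search time: 0.15×2.68 + 0.17×11.4 = 2.34 kJ/s.
Handling time per unit search time: 0.15×13.8 + 0.17×6.68 = 3.206.
Rate = 2.34/(1 + 3.206) = 0.5564 kJ/s.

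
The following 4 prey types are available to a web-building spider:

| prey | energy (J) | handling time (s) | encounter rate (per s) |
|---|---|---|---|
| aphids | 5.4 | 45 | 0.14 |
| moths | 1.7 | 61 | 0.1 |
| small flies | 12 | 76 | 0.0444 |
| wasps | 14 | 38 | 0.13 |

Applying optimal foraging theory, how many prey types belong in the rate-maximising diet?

Rank by E/h (J/s): wasps 0.368, small flies 0.158, aphids 0.12, moths 0.0279. Include each in turn until the next type's E/h falls below the running intake rate.
Rate on top 1: 0.3064. small flies: 0.158 < 0.3064 → exclude; stop.
Optimal diet: wasps — 1 of 4 types.

1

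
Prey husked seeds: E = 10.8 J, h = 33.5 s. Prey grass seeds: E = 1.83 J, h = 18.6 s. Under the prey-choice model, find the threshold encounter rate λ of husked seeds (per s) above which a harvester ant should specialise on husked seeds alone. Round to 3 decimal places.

0.013 per s

Drop grass seeds once their profitability E₂/h₂ falls below the rate achievable on husked seeds alone: E₂/h₂ = λE₁/(1 + λh₁).
Solve for λ: λE₁h₂ = E₂(1 + λh₁) → λ(E₁h₂ − E₂h₁) = E₂ → λ = E₂/(E₁h₂ − E₂h₁).
λ = 1.83/(10.8×18.6 − 1.83×33.5) = 1.83/139.6 = 0.01311 per s.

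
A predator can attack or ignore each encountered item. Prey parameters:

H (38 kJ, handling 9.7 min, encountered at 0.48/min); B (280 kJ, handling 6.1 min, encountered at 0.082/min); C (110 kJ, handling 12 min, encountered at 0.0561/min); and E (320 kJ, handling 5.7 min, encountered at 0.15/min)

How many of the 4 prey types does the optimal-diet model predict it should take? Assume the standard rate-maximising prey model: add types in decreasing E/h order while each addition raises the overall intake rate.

2

E/h in descending order: E 56.1, B 45.9, C 9.17, H 3.92 kJ/min. The optimal diet is the largest prefix of this list for which every included type satisfies E_i/h_i > R on the types above it.
Rate on top 1: 25.88. B: 45.9 > 25.88 → include.
Rate on top 2: 30.13. C: 9.17 < 30.13 → exclude; stop.
Optimal diet: E, B — 2 of 4 types.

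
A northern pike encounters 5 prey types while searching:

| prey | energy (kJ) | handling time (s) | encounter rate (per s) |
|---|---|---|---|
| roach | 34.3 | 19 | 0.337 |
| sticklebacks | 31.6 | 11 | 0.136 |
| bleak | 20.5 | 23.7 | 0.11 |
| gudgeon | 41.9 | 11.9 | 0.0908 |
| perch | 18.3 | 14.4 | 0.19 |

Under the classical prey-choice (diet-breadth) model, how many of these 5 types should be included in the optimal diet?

Rank by E/h (kJ/s): gudgeon 3.52, sticklebacks 2.87, roach 1.81, perch 1.27, bleak 0.865. Include each in turn until the next type's E/h falls below the running intake rate.
Rate on top 1: 1.829. sticklebacks: 2.87 > 1.829 → include.
Rate on top 2: 2.265. roach: 1.81 < 2.265 → exclude; stop.
Optimal diet: gudgeon, sticklebacks — 2 of 5 types.

2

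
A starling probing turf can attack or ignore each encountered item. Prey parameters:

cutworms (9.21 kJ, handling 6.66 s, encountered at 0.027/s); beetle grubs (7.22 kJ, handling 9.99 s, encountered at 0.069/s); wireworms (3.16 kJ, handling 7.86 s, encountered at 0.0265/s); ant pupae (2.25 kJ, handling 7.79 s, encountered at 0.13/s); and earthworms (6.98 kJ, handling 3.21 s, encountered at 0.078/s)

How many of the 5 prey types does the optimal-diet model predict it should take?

E/h in descending order: earthworms 2.17, cutworms 1.38, beetle grubs 0.723, wireworms 0.402, ant pupae 0.289 kJ/s. The optimal diet is the largest prefix of this list for which every included type satisfies E_i/h_i > R on the types above it.
Rate on top 1: 0.4354. cutworms: 1.38 > 0.4354 → include.
Rate on top 2: 0.5545. beetle grubs: 0.723 > 0.5545 → include.
Rate on top 3: 0.6092. wireworms: 0.402 < 0.6092 → exclude; stop.
Optimal diet: earthworms, cutworms, beetle grubs — 3 of 5 types.

3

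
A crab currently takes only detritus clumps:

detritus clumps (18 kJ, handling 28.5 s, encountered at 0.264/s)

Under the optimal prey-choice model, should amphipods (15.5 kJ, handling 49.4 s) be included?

Current rate: (0.264×18)/(1 + 0.264×28.5) = 0.5575 kJ/s.
Profitability of amphipods: 15.5/49.4 = 0.3138 kJ/s.
Since 0.3138 < R, time spent handling amphipods is better spent searching.

No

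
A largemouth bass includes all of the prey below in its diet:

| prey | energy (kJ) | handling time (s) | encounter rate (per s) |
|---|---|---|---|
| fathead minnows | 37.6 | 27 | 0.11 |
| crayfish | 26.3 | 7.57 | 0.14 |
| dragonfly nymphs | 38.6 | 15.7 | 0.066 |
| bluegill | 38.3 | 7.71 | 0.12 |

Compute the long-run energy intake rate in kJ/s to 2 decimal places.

R = (0.11×37.6 + 0.14×26.3 + 0.066×38.6 + 0.12×38.3) / (1 + 0.11×27 + 0.14×7.57 + 0.066×15.7 + 0.12×7.71) = 14.96/6.991 = 2.14 kJ/s.

2.14 kJ/s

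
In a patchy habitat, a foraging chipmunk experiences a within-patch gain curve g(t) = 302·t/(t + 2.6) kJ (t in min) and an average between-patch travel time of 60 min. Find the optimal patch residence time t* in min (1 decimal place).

By the marginal value theorem, leave when the instantaneous gain rate g'(t) equals the habitat-wide average g(t)/(T + t).
g'(t) = 302·2.6/(t + 2.6)². Setting 302·2.6/(t+2.6)² = 302t/[(t+2.6)(60+t)] gives 2.6(60+t) = t(t+2.6), so t² = 2.6×60 = 156.
t* = √156 = 12.49 min.

12.5 min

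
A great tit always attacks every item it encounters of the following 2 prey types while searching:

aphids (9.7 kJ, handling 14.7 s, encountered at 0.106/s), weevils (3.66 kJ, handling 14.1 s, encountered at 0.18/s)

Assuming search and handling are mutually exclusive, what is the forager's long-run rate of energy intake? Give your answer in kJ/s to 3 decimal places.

R = Σλ_iE_i / (1 + Σλ_ih_i)
Numerator: 0.106×9.7 + 0.18×3.66 = 1.687
Denominator: 1 + 0.106×14.7 + 0.18×14.1 = 5.096
R = 1.687/5.096 = 0.331 kJ/s

0.331 kJ/s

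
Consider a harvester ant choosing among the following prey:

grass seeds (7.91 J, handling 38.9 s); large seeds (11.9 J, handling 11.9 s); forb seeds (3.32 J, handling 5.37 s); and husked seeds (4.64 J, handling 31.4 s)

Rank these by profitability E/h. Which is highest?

large seeds

In descending order of E/h:
large seeds: 11.9/11.9 = 1 J/s
forb seeds: 3.32/5.37 = 0.618 J/s
grass seeds: 7.91/38.9 = 0.203 J/s
husked seeds: 4.64/31.4 = 0.148 J/s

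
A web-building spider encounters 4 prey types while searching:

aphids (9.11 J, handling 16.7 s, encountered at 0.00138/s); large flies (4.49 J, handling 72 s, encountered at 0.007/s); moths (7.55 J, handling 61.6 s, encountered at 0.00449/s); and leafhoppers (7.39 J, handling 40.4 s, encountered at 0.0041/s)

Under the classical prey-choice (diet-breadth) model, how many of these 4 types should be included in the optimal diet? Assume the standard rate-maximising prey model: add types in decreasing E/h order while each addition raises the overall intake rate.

Rank by E/h (J/s): aphids 0.546, leafhoppers 0.183, moths 0.123, large flies 0.0624. Include each in turn until the next type's E/h falls below the running intake rate.
Rate on top 1: 0.01229. leafhoppers: 0.183 > 0.01229 → include.
Rate on top 2: 0.03607. moths: 0.123 > 0.03607 → include.
Rate on top 3: 0.05239. large flies: 0.0624 > 0.05239 → include.
Optimal diet: aphids, leafhoppers, moths, large flies — 4 of 4 types.

4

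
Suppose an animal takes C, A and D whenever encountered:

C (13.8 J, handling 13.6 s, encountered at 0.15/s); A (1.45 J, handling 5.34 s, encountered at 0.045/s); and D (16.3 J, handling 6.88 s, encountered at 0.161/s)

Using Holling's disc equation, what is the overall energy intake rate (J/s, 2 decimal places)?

1.08 J/s

Energy encountered per unit search time: 0.15×13.8 + 0.045×1.45 + 0.161×16.3 = 4.76 J/s.
Handling time per unit search time: 0.15×13.6 + 0.045×5.34 + 0.161×6.88 = 3.388.
Rate = 4.76/(1 + 3.388) = 1.085 J/s.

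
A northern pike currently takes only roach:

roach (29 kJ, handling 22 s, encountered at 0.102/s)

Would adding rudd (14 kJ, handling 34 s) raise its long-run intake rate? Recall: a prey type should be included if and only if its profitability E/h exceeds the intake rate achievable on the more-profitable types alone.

No

Intake rate on the current diet: R = (0.102×29) / (1 + 0.102×22) = 2.958/3.244 = 0.9118 kJ/s.
Profitability of rudd: 14/34 = 0.4118 kJ/s.
Since 0.4118 < R, time spent handling rudd is better spent searching.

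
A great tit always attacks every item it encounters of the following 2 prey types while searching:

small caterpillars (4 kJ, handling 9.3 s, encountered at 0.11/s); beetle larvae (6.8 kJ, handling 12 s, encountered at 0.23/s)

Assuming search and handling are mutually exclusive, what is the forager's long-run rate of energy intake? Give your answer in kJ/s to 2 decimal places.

Energy encountered per unit search time: 0.11×4 + 0.23×6.8 = 2.004 kJ/s.
Handling time per unit search time: 0.11×9.3 + 0.23×12 = 3.783.
Rate = 2.004/(1 + 3.783) = 0.419 kJ/s.

0.42 kJ/s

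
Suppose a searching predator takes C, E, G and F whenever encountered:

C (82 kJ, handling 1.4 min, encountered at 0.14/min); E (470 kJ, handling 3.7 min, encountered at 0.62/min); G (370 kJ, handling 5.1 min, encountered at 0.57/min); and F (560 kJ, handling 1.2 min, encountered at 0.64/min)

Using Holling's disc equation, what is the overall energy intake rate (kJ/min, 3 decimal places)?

121.728 kJ/min

R = (0.14×82 + 0.62×470 + 0.57×370 + 0.64×560) / (1 + 0.14×1.4 + 0.62×3.7 + 0.57×5.1 + 0.64×1.2) = 872.2/7.165 = 121.7 kJ/min.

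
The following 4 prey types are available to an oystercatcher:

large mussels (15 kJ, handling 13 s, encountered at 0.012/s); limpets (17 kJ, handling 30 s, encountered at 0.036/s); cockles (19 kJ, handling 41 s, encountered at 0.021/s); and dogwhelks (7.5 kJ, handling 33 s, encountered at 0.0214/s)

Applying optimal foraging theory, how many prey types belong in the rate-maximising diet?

Rank by E/h (kJ/s): large mussels 1.15, limpets 0.567, cockles 0.463, dogwhelks 0.227. Include each in turn until the next type's E/h falls below the running intake rate.
Rate on top 1: 0.1557. limpets: 0.567 > 0.1557 → include.
Rate on top 2: 0.3542. cockles: 0.463 > 0.3542 → include.
Rate on top 3: 0.3846. dogwhelks: 0.227 < 0.3846 → exclude; stop.
Optimal diet: large mussels, limpets, cockles — 3 of 4 types.

3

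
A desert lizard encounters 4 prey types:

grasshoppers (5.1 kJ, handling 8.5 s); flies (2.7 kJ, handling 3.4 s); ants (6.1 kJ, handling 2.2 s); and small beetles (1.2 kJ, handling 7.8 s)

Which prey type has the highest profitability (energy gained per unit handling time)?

ants

In descending order of E/h:
ants: 6.1/2.2 = 2.77 kJ/s
flies: 2.7/3.4 = 0.794 kJ/s
grasshoppers: 5.1/8.5 = 0.6 kJ/s
small beetles: 1.2/7.8 = 0.154 kJ/s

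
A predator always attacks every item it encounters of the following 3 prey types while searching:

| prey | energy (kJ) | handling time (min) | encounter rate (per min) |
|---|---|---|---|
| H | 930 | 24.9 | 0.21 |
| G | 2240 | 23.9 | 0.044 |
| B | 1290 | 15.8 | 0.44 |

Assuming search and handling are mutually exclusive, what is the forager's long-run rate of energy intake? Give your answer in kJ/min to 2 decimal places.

R = (0.21×930 + 0.044×2240 + 0.44×1290) / (1 + 0.21×24.9 + 0.044×23.9 + 0.44×15.8) = 861.5/14.23 = 60.53 kJ/min.

60.53 kJ/min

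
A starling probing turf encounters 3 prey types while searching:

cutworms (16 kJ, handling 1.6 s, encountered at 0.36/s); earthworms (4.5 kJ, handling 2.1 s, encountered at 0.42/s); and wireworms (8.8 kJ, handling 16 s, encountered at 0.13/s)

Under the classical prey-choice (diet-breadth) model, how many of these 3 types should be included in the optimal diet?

Rank by E/h (kJ/s): cutworms 10, earthworms 2.14, wireworms 0.55. Include each in turn until the next type's E/h falls below the running intake rate.
Rate on top 1: 3.655. earthworms: 2.14 < 3.655 → exclude; stop.
Optimal diet: cutworms — 1 of 3 types.

1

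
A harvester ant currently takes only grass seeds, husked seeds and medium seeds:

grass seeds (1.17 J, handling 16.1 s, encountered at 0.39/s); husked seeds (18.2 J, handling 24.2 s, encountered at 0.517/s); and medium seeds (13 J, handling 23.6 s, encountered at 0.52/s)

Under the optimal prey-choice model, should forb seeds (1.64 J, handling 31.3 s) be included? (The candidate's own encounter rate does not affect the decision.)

No

Current rate: (0.39×1.17 + 0.517×18.2 + 0.52×13)/(1 + 0.39×16.1 + 0.517×24.2 + 0.52×23.6) = 0.5185 J/s.
forb seeds: E/h = 1.64/31.3 = 0.0524 J/s.
Since 0.0524 < R, time spent handling forb seeds is better spent searching.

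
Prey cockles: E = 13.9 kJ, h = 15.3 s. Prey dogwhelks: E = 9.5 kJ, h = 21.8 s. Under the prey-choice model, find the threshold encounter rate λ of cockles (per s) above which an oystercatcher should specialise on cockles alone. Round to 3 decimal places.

0.060 per s

At the threshold, the rate on cockles alone equals the profitability of dogwhelks: λ·13.9/(1 + λ·15.3) = 9.5/21.8 = 0.4358.
Rearranging, λ(13.9 − 0.4358×15.3) = 0.4358, so λ = 0.4358/7.233 = 0.06025 per s.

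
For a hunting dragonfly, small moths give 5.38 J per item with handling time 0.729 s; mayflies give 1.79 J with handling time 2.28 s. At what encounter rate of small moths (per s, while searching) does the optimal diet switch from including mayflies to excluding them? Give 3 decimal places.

0.163 per s

Drop mayflies once their profitability E₂/h₂ falls below the rate achievable on small moths alone: E₂/h₂ = λE₁/(1 + λh₁).
Solve for λ: λE₁h₂ = E₂(1 + λh₁) → λ(E₁h₂ − E₂h₁) = E₂ → λ = E₂/(E₁h₂ − E₂h₁).
λ = 1.79/(5.38×2.28 − 1.79×0.729) = 1.79/10.96 = 0.1633 per s.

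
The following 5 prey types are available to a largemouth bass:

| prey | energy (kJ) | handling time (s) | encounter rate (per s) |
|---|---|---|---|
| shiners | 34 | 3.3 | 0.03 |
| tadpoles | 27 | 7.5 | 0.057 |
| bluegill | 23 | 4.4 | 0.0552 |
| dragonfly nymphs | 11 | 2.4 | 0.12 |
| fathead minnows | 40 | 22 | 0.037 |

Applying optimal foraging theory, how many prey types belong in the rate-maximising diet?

Rank by E/h (kJ/s): shiners 10.3, bluegill 5.23, dragonfly nymphs 4.58, tadpoles 3.6, fathead minnows 1.82. Include each in turn until the next type's E/h falls below the running intake rate.
Rate on top 1: 0.9281. bluegill: 5.23 > 0.9281 → include.
Rate on top 2: 1.706. dragonfly nymphs: 4.58 > 1.706 → include.
Rate on top 3: 2.215. tadpoles: 3.6 > 2.215 → include.
Rate on top 4: 2.503. fathead minnows: 1.82 < 2.503 → exclude; stop.
Optimal diet: shiners, bluegill, dragonfly nymphs, tadpoles — 4 of 5 types.

4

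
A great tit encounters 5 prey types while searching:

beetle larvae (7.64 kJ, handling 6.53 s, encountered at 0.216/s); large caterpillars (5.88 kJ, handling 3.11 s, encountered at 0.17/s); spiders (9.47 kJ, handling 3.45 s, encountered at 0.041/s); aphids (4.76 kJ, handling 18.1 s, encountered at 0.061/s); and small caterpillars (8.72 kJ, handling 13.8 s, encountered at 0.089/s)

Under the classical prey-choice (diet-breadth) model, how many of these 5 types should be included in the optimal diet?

Profitabilities (E/h, kJ/s): spiders 2.74, large caterpillars 1.89, beetle larvae 1.17, small caterpillars 0.632, aphids 0.263. Add prey in this order while the next type's profitability exceeds the intake rate on those already taken.
Rate on top 1: 0.3402. large caterpillars: 1.89 > 0.3402 → include.
Rate on top 2: 0.831. beetle larvae: 1.17 > 0.831 → include.
Rate on top 3: 0.9862. small caterpillars: 0.632 < 0.9862 → exclude; stop.
Optimal diet: spiders, large caterpillars, beetle larvae — 3 of 5 types.

3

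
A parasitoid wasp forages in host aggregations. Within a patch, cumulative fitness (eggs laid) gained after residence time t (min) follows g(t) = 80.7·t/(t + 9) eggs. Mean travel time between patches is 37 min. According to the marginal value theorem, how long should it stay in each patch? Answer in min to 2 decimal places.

By the marginal value theorem, leave when the instantaneous gain rate g'(t) equals the habitat-wide average g(t)/(T + t).
g'(t) = 80.7·9/(t + 9)². Setting 80.7·9/(t+9)² = 80.7t/[(t+9)(37+t)] gives 9(37+t) = t(t+9), so t² = 9×37 = 333.
t* = √333 = 18.25 min.

18.25 min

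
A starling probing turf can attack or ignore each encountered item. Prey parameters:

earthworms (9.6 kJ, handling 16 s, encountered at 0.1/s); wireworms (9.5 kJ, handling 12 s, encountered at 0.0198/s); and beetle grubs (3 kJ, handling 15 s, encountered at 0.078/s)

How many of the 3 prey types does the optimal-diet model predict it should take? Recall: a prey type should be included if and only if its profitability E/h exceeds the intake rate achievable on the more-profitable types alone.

2

E/h in descending order: wireworms 0.792, earthworms 0.6, beetle grubs 0.2 kJ/s. The optimal diet is the largest prefix of this list for which every included type satisfies E_i/h_i > R on the types above it.
Rate on top 1: 0.152. earthworms: 0.6 > 0.152 → include.
Rate on top 2: 0.4046. beetle grubs: 0.2 < 0.4046 → exclude; stop.
Optimal diet: wireworms, earthworms — 2 of 3 types.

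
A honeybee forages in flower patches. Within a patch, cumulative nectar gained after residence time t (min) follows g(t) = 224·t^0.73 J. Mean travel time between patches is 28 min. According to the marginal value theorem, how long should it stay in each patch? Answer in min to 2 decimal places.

Optimal t* satisfies g'(t*) = g(t*)/(T + t*).
g'(t) = 0.73·224·t^-0.27. Setting 0.73·224·t^-0.27 = 224·t^0.73/(28+t) gives 0.73(28+t) = t, so 0.27·t = 0.73×28.
t* = 0.73×28/0.27 = 75.7 min.

75.70 min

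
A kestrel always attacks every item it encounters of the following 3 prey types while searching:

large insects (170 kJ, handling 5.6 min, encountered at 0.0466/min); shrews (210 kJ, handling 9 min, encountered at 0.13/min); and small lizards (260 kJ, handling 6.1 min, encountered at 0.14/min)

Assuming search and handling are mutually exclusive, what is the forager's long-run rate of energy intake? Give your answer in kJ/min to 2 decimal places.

21.80 kJ/min

Energy encountered per unit search time: 0.0466×170 + 0.13×210 + 0.14×260 = 71.62 kJ/min.
Handling time per unit search time: 0.0466×5.6 + 0.13×9 + 0.14×6.1 = 2.285.
Rate = 71.62/(1 + 2.285) = 21.8 kJ/min.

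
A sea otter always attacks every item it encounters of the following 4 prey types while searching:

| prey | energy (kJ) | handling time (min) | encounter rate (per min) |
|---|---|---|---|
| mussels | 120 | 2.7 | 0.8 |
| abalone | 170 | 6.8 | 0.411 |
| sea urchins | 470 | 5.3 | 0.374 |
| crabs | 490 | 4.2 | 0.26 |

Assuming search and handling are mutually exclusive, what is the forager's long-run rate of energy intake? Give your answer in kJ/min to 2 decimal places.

51.95 kJ/min

R = Σλ_iE_i / (1 + Σλ_ih_i)
Numerator: 0.8×120 + 0.411×170 + 0.374×470 + 0.26×490 = 469.1
Denominator: 1 + 0.8×2.7 + 0.411×6.8 + 0.374×5.3 + 0.26×4.2 = 9.029
R = 469.1/9.029 = 51.95 kJ/min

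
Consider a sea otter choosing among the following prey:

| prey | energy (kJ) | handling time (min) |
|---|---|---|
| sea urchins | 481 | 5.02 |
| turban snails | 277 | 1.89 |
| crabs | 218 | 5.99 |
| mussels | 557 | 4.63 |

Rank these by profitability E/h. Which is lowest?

crabs

In descending order of E/h:
turban snails: 277/1.89 = 147 kJ/min
mussels: 557/4.63 = 120 kJ/min
sea urchins: 481/5.02 = 95.8 kJ/min
crabs: 218/5.99 = 36.4 kJ/min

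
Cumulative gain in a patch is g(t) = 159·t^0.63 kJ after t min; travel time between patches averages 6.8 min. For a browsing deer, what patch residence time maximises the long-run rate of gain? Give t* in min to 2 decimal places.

By the marginal value theorem, leave when the instantaneous gain rate g'(t) equals the habitat-wide average g(t)/(T + t).
g'(t) = 0.63·159·t^-0.37. Setting 0.63·159·t^-0.37 = 159·t^0.63/(6.8+t) gives 0.63(6.8+t) = t, so 0.37·t = 0.63×6.8.
t* = 0.63×6.8/0.37 = 11.58 min.

11.58 min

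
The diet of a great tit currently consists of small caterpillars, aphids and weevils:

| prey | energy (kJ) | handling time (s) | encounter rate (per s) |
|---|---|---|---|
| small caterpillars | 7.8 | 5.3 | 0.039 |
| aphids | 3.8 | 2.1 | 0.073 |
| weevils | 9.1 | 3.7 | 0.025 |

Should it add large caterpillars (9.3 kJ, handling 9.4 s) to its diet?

Yes

Current rate: (0.039×7.8 + 0.073×3.8 + 0.025×9.1)/(1 + 0.039×5.3 + 0.073×2.1 + 0.025×3.7) = 0.557 kJ/s.
large caterpillars: E/h = 9.3/9.4 = 0.9894 kJ/s.
Since 0.9894 > R, including large caterpillars increases the long-run rate.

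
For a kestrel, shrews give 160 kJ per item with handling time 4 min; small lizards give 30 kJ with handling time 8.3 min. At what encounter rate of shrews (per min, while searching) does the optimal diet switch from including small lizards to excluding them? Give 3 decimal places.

0.025 per min

At the threshold, the rate on shrews alone equals the profitability of small lizards: λ·160/(1 + λ·4) = 30/8.3 = 3.614.
Rearranging, λ(160 − 3.614×4) = 3.614, so λ = 3.614/145.5 = 0.02483 per min.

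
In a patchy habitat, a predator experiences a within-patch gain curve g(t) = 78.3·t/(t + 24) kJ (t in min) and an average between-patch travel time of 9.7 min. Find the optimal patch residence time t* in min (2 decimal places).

Maximise g(t)/(T+t): set derivative to zero → g'(t)(T+t) = g(t).
g'(t) = 78.3·24/(t + 24)². Setting 78.3·24/(t+24)² = 78.3t/[(t+24)(9.7+t)] gives 24(9.7+t) = t(t+24), so t² = 24×9.7 = 232.8.
t* = √232.8 = 15.26 min.

15.26 min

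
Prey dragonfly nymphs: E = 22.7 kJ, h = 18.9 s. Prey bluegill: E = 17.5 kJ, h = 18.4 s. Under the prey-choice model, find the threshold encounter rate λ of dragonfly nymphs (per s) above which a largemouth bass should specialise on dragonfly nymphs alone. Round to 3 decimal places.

At the threshold, the rate on dragonfly nymphs alone equals the profitability of bluegill: λ·22.7/(1 + λ·18.9) = 17.5/18.4 = 0.9511.
Rearranging, λ(22.7 − 0.9511×18.9) = 0.9511, so λ = 0.9511/4.724 = 0.2013 per s.

0.201 per s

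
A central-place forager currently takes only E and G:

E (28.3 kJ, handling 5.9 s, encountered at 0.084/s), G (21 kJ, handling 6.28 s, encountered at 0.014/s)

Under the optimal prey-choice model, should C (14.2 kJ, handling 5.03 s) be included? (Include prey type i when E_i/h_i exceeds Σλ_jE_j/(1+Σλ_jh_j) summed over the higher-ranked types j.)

Yes

Current rate: (0.084×28.3 + 0.014×21)/(1 + 0.084×5.9 + 0.014×6.28) = 1.687 kJ/s.
C: E/h = 14.2/5.03 = 2.823 kJ/s.
2.823 > 1.687, so adding C raises the average — include it.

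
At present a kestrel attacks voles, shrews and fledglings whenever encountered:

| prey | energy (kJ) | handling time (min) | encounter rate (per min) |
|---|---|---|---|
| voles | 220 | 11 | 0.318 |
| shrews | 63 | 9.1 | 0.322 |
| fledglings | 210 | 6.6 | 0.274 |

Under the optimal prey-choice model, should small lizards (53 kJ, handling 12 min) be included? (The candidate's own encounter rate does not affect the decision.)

No

Intake rate on the current diet: R = (0.318×220 + 0.322×63 + 0.274×210) / (1 + 0.318×11 + 0.322×9.1 + 0.274×6.6) = 147.8/9.237 = 16 kJ/min.
Profitability of small lizards: 53/12 = 4.417 kJ/min.
4.417 < 16, so adding small lizards would lower the average — exclude it.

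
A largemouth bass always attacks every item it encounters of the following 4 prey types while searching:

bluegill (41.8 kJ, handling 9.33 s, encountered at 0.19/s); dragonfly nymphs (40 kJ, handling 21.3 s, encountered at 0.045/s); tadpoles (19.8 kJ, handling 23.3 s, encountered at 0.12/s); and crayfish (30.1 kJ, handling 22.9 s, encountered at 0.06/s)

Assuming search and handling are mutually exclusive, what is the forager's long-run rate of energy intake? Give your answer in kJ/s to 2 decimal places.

Energy encountered per unit search time: 0.19×41.8 + 0.045×40 + 0.12×19.8 + 0.06×30.1 = 13.92 kJ/s.
Handling time per unit search time: 0.19×9.33 + 0.045×21.3 + 0.12×23.3 + 0.06×22.9 = 6.901.
Rate = 13.92/(1 + 6.901) = 1.762 kJ/s.

1.76 kJ/s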